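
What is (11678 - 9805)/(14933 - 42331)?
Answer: -1873/27398 ≈ -0.068363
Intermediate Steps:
(11678 - 9805)/(14933 - 42331) = 1873/(-27398) = 1873*(-1/27398) = -1873/27398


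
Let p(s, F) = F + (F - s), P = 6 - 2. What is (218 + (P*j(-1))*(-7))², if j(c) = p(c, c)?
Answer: 60516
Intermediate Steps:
P = 4
p(s, F) = -s + 2*F
j(c) = c (j(c) = -c + 2*c = c)
(218 + (P*j(-1))*(-7))² = (218 + (4*(-1))*(-7))² = (218 - 4*(-7))² = (218 + 28)² = 246² = 60516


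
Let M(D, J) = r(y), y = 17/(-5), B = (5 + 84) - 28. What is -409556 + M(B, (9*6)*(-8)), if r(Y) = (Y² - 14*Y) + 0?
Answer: -10237421/25 ≈ -4.0950e+5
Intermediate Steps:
B = 61 (B = 89 - 28 = 61)
y = -17/5 (y = 17*(-⅕) = -17/5 ≈ -3.4000)
r(Y) = Y² - 14*Y
M(D, J) = 1479/25 (M(D, J) = -17*(-14 - 17/5)/5 = -17/5*(-87/5) = 1479/25)
-409556 + M(B, (9*6)*(-8)) = -409556 + 1479/25 = -10237421/25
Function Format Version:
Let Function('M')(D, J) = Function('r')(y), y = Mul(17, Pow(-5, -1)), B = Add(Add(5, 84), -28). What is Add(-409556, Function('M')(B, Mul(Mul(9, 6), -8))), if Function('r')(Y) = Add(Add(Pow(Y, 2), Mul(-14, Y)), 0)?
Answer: Rational(-10237421, 25) ≈ -4.0950e+5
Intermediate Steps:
B = 61 (B = Add(89, -28) = 61)
y = Rational(-17, 5) (y = Mul(17, Rational(-1, 5)) = Rational(-17, 5) ≈ -3.4000)
Function('r')(Y) = Add(Pow(Y, 2), Mul(-14, Y))
Function('M')(D, J) = Rational(1479, 25) (Function('M')(D, J) = Mul(Rational(-17, 5), Add(-14, Rational(-17, 5))) = Mul(Rational(-17, 5), Rational(-87, 5)) = Rational(1479, 25))
Add(-409556, Function('M')(B, Mul(Mul(9, 6), -8))) = Add(-409556, Rational(1479, 25)) = Rational(-10237421, 25)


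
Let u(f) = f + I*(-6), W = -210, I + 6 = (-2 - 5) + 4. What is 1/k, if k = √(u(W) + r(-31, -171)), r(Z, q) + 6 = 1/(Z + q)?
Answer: -I*√264418/6545 ≈ -0.078566*I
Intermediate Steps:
I = -9 (I = -6 + ((-2 - 5) + 4) = -6 + (-7 + 4) = -6 - 3 = -9)
r(Z, q) = -6 + 1/(Z + q)
u(f) = 54 + f (u(f) = f - 9*(-6) = f + 54 = 54 + f)
k = 5*I*√264418/202 (k = √((54 - 210) + (1 - 6*(-31) - 6*(-171))/(-31 - 171)) = √(-156 + (1 + 186 + 1026)/(-202)) = √(-156 - 1/202*1213) = √(-156 - 1213/202) = √(-32725/202) = 5*I*√264418/202 ≈ 12.728*I)
1/k = 1/(5*I*√264418/202) = -I*√264418/6545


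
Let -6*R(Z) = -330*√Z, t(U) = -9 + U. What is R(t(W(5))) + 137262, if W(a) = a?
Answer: 137262 + 110*I ≈ 1.3726e+5 + 110.0*I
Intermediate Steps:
R(Z) = 55*√Z (R(Z) = -(-55)*√Z = 55*√Z)
R(t(W(5))) + 137262 = 55*√(-9 + 5) + 137262 = 55*√(-4) + 137262 = 55*(2*I) + 137262 = 110*I + 137262 = 137262 + 110*I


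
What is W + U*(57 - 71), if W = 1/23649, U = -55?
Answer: 18209731/23649 ≈ 770.00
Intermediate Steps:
W = 1/23649 ≈ 4.2285e-5
W + U*(57 - 71) = 1/23649 - 55*(57 - 71) = 1/23649 - 55*(-14) = 1/23649 + 770 = 18209731/23649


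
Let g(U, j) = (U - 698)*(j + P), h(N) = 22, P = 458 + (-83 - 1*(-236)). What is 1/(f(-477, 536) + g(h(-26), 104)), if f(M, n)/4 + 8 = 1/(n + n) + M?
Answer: -268/130055039 ≈ -2.0607e-6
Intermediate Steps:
f(M, n) = -32 + 2/n + 4*M (f(M, n) = -32 + 4*(1/(n + n) + M) = -32 + 4*(1/(2*n) + M) = -32 + 4*(M + 1/(2*n)) = -32 + (2/n + 4*M) = -32 + 2/n + 4*M)
P = 611 (P = 458 + (-83 + 236) = 458 + 153 = 611)
g(U, j) = (-698 + U)*(611 + j) (g(U, j) = (U - 698)*(j + 611) = (-698 + U)*(611 + j))
1/(f(-477, 536) + g(h(-26), 104)) = 1/((-32 + 2/536 + 4*(-477)) + (-426478 - 698*104 + 611*22 + 22*104)) = 1/((-32 + 2*(1/536) - 1908) + (-426478 - 72592 + 13442 + 2288)) = 1/((-32 + 1/268 - 1908) - 483340) = 1/(-519919/268 - 483340) = 1/(-130055039/268) = -268/130055039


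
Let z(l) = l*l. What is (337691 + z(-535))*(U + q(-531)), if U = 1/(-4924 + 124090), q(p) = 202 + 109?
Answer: 3853786359222/19861 ≈ 1.9404e+8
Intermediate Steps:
q(p) = 311
z(l) = l²
U = 1/119166 ≈ 8.3917e-6
(337691 + z(-535))*(U + q(-531)) = (337691 + (-535)²)*(1/119166 + 311) = (337691 + 286225)*(37060627/119166) = 623916*(37060627/119166) = 3853786359222/19861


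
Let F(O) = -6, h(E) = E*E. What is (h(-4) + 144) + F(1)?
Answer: 154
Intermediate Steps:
h(E) = E²
(h(-4) + 144) + F(1) = ((-4)² + 144) - 6 = (16 + 144) - 6 = 160 - 6 = 154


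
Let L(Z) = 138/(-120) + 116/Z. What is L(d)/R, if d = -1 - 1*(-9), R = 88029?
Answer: 89/586860 ≈ 0.00015165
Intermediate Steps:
d = 8 (d = -1 + 9 = 8)
L(Z) = -23/20 + 116/Z (L(Z) = 138*(-1/120) + 116/Z = -23/20 + 116/Z)
L(d)/R = (-23/20 + 116/8)/88029 = (-23/20 + 116*(⅛))*(1/88029) = (-23/20 + 29/2)*(1/88029) = (267/20)*(1/88029) = 89/586860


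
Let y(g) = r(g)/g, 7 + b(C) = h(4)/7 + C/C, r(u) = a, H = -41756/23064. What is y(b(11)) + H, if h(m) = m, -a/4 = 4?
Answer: 124555/109554 ≈ 1.1369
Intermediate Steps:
a = -16 (a = -4*4 = -16)
H = -10439/5766 (H = -41756*1/23064 = -10439/5766 ≈ -1.8104)
r(u) = -16
b(C) = -38/7 (b(C) = -7 + (4/7 + C/C) = -7 + (4*(⅐) + 1) = -7 + (4/7 + 1) = -7 + 11/7 = -38/7)
y(g) = -16/g
y(b(11)) + H = -16/(-38/7) - 10439/5766 = -16*(-7/38) - 10439/5766 = 56/19 - 10439/5766 = 124555/109554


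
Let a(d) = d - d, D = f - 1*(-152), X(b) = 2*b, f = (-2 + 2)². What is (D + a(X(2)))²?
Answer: 23104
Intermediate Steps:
f = 0 (f = 0² = 0)
D = 152 (D = 0 - 1*(-152) = 0 + 152 = 152)
a(d) = 0
(D + a(X(2)))² = (152 + 0)² = 152² = 23104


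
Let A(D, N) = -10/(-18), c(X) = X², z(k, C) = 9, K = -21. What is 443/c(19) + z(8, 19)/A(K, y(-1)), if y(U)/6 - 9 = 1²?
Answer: 31456/1805 ≈ 17.427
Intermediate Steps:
y(U) = 60 (y(U) = 54 + 6*1² = 54 + 6*1 = 54 + 6 = 60)
A(D, N) = 5/9 (A(D, N) = -10*(-1/18) = 5/9)
443/c(19) + z(8, 19)/A(K, y(-1)) = 443/(19²) + 9/(5/9) = 443/361 + 9*(9/5) = 443*(1/361) + 81/5 = 443/361 + 81/5 = 31456/1805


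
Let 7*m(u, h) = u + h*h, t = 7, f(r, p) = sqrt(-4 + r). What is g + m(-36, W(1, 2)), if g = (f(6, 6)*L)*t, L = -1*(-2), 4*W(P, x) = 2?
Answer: -143/28 + 14*sqrt(2) ≈ 14.692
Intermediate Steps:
W(P, x) = 1/2 (W(P, x) = (1/4)*2 = 1/2)
m(u, h) = u/7 + h**2/7 (m(u, h) = (u + h*h)/7 = (u + h**2)/7 = u/7 + h**2/7)
L = 2
g = 14*sqrt(2) (g = (sqrt(-4 + 6)*2)*7 = (sqrt(2)*2)*7 = (2*sqrt(2))*7 = 14*sqrt(2) ≈ 19.799)
g + m(-36, W(1, 2)) = 14*sqrt(2) + ((1/7)*(-36) + (1/2)**2/7) = 14*sqrt(2) + (-36/7 + (1/7)*(1/4)) = 14*sqrt(2) + (-36/7 + 1/28) = 14*sqrt(2) - 143/28 = -143/28 + 14*sqrt(2)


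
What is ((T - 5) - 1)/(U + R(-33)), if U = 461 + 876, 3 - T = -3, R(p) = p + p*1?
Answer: 0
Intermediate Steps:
R(p) = 2*p (R(p) = p + p = 2*p)
T = 6 (T = 3 - 1*(-3) = 3 + 3 = 6)
U = 1337
((T - 5) - 1)/(U + R(-33)) = ((6 - 5) - 1)/(1337 + 2*(-33)) = (1 - 1)/(1337 - 66) = 0/1271 = (1/1271)*0 = 0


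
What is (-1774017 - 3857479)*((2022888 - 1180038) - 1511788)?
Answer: 3767121671248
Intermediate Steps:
(-1774017 - 3857479)*((2022888 - 1180038) - 1511788) = -5631496*(842850 - 1511788) = -5631496*(-668938) = 3767121671248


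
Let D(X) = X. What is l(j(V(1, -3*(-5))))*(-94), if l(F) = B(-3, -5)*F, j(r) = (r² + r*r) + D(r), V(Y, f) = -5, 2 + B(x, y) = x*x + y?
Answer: -8460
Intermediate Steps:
B(x, y) = -2 + y + x² (B(x, y) = -2 + (x*x + y) = -2 + (x² + y) = -2 + (y + x²) = -2 + y + x²)
j(r) = r + 2*r² (j(r) = (r² + r*r) + r = (r² + r²) + r = 2*r² + r = r + 2*r²)
l(F) = 2*F (l(F) = (-2 - 5 + (-3)²)*F = (-2 - 5 + 9)*F = 2*F)
l(j(V(1, -3*(-5))))*(-94) = (2*(-5*(1 + 2*(-5))))*(-94) = (2*(-5*(1 - 10)))*(-94) = (2*(-5*(-9)))*(-94) = (2*45)*(-94) = 90*(-94) = -8460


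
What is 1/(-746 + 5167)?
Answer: 1/4421 ≈ 0.00022619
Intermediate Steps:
1/(-746 + 5167) = 1/4421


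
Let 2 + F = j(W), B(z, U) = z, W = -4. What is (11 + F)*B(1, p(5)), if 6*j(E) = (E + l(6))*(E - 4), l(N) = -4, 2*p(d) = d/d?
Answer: 59/3 ≈ 19.667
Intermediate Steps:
p(d) = 1/2 (p(d) = (d/d)/2 = (1/2)*1 = 1/2)
j(E) = (-4 + E)**2/6 (j(E) = ((E - 4)*(E - 4))/6 = ((-4 + E)*(-4 + E))/6 = (-4 + E)**2/6)
F = 26/3 (F = -2 + (8/3 - 4/3*(-4) + (1/6)*(-4)**2) = -2 + (8/3 + 16/3 + (1/6)*16) = -2 + (8/3 + 16/3 + 8/3) = -2 + 32/3 = 26/3 ≈ 8.6667)
(11 + F)*B(1, p(5)) = (11 + 26/3)*1 = (59/3)*1 = 59/3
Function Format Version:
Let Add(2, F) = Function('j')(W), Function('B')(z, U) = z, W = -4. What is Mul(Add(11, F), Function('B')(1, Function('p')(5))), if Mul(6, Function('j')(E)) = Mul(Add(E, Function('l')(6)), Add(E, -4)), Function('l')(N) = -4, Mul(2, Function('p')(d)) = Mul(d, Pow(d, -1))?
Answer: Rational(59, 3) ≈ 19.667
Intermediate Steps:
Function('p')(d) = Rational(1, 2) (Function('p')(d) = Mul(Rational(1, 2), Mul(d, Pow(d, -1))) = Mul(Rational(1, 2), 1) = Rational(1, 2))
Function('j')(E) = Mul(Rational(1, 6), Pow(Add(-4, E), 2)) (Function('j')(E) = Mul(Rational(1, 6), Mul(Add(E, -4), Add(E, -4))) = Mul(Rational(1, 6), Mul(Add(-4, E), Add(-4, E))) = Mul(Rational(1, 6), Pow(Add(-4, E), 2)))
F = Rational(26, 3) (F = Add(-2, Add(Rational(8, 3), Mul(Rational(-4, 3), -4), Mul(Rational(1, 6), Pow(-4, 2)))) = Add(-2, Add(Rational(8, 3), Rational(16, 3), Mul(Rational(1, 6), 16))) = Add(-2, Add(Rational(8, 3), Rational(16, 3), Rational(8, 3))) = Add(-2, Rational(32, 3)) = Rational(26, 3) ≈ 8.6667)
Mul(Add(11, F), Function('B')(1, Function('p')(5))) = Mul(Add(11, Rational(26, 3)), 1) = Mul(Rational(59, 3), 1) = Rational(59, 3)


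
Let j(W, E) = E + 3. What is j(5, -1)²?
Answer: 4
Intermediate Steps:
j(W, E) = 3 + E
j(5, -1)² = (3 - 1)² = 2² = 4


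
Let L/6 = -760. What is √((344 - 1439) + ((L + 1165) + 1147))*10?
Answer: 10*I*√3343 ≈ 578.19*I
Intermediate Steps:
L = -4560 (L = 6*(-760) = -4560)
√((344 - 1439) + ((L + 1165) + 1147))*10 = √((344 - 1439) + ((-4560 + 1165) + 1147))*10 = √(-1095 + (-3395 + 1147))*10 = √(-1095 - 2248)*10 = √(-3343)*10 = (I*√3343)*10 = 10*I*√3343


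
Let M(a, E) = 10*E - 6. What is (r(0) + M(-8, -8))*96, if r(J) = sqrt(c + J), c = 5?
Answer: -8256 + 96*sqrt(5) ≈ -8041.3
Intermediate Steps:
M(a, E) = -6 + 10*E
r(J) = sqrt(5 + J)
(r(0) + M(-8, -8))*96 = (sqrt(5 + 0) + (-6 + 10*(-8)))*96 = (sqrt(5) + (-6 - 80))*96 = (sqrt(5) - 86)*96 = (-86 + sqrt(5))*96 = -8256 + 96*sqrt(5)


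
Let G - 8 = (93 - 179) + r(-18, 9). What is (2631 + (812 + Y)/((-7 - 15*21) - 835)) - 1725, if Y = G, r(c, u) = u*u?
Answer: 1047427/1157 ≈ 905.30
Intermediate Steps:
r(c, u) = u**2
G = 3 (G = 8 + ((93 - 179) + 9**2) = 8 + (-86 + 81) = 8 - 5 = 3)
Y = 3
(2631 + (812 + Y)/((-7 - 15*21) - 835)) - 1725 = (2631 + (812 + 3)/((-7 - 15*21) - 835)) - 1725 = (2631 + 815/((-7 - 315) - 835)) - 1725 = (2631 + 815/(-322 - 835)) - 1725 = (2631 + 815/(-1157)) - 1725 = (2631 + 815*(-1/1157)) - 1725 = (2631 - 815/1157) - 1725 = 3043252/1157 - 1725 = 1047427/1157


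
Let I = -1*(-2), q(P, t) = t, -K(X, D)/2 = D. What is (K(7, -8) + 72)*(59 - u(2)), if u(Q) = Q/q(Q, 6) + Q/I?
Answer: 15224/3 ≈ 5074.7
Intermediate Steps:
K(X, D) = -2*D
I = 2
u(Q) = 2*Q/3 (u(Q) = Q/6 + Q/2 = 2*Q/3)
(K(7, -8) + 72)*(59 - u(2)) = (-2*(-8) + 72)*(59 - 2*2/3) = (16 + 72)*(59 - 1*4/3) = 88*(59 - 4/3) = 88*(173/3) = 15224/3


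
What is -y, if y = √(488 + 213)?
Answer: -√701 ≈ -26.476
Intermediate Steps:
y = √701 ≈ 26.476
-y = -√701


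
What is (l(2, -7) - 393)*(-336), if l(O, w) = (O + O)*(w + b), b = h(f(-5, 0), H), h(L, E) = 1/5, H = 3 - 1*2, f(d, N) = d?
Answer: 705936/5 ≈ 1.4119e+5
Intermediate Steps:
H = 1 (H = 3 - 2 = 1)
h(L, E) = ⅕
b = ⅕ ≈ 0.20000
l(O, w) = 2*O*(⅕ + w) (l(O, w) = (O + O)*(w + ⅕) = (2*O)*(⅕ + w) = 2*O*(⅕ + w))
(l(2, -7) - 393)*(-336) = ((⅖)*2*(1 + 5*(-7)) - 393)*(-336) = ((⅖)*2*(1 - 35) - 393)*(-336) = ((⅖)*2*(-34) - 393)*(-336) = (-136/5 - 393)*(-336) = -2101/5*(-336) = 705936/5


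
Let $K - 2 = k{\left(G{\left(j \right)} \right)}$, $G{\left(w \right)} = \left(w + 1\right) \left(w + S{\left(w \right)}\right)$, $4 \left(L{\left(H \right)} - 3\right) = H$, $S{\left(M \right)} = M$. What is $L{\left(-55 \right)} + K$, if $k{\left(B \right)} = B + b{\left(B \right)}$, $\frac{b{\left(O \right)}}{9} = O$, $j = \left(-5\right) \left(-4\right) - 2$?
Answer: $\frac{27325}{4} \approx 6831.3$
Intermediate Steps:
$j = 18$ ($j = 20 - 2 = 18$)
$L{\left(H \right)} = 3 + \frac{H}{4}$
$b{\left(O \right)} = 9 O$
$G{\left(w \right)} = 2 w \left(1 + w\right)$ ($G{\left(w \right)} = \left(w + 1\right) \left(w + w\right) = \left(1 + w\right) 2 w = 2 w \left(1 + w\right)$)
$k{\left(B \right)} = 10 B$ ($k{\left(B \right)} = B + 9 B = 10 B$)
$K = 6842$ ($K = 2 + 10 \cdot 2 \cdot 18 \left(1 + 18\right) = 2 + 10 \cdot 2 \cdot 18 \cdot 19 = 2 + 10 \cdot 684 = 2 + 6840 = 6842$)
$L{\left(-55 \right)} + K = \left(3 + \frac{1}{4} \left(-55\right)\right) + 6842 = \left(3 - \frac{55}{4}\right) + 6842 = - \frac{43}{4} + 6842 = \frac{27325}{4}$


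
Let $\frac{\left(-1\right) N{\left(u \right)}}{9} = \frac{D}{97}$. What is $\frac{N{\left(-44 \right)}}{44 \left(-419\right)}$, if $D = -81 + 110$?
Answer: $\frac{261}{1788292} \approx 0.00014595$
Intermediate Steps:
$D = 29$
$N{\left(u \right)} = - \frac{261}{97}$ ($N{\left(u \right)} = - 9 \cdot \frac{29}{97} = - 9 \cdot 29 \cdot \frac{1}{97} = \left(-9\right) \frac{29}{97} = - \frac{261}{97}$)
$\frac{N{\left(-44 \right)}}{44 \left(-419\right)} = - \frac{261}{97 \cdot 44 \left(-419\right)} = - \frac{261}{97 \left(-18436\right)} = \left(- \frac{261}{97}\right) \left(- \frac{1}{18436}\right) = \frac{261}{1788292}$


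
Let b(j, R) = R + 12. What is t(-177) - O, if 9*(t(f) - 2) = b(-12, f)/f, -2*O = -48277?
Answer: -25632853/1062 ≈ -24136.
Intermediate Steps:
O = 48277/2 (O = -½*(-48277) = 48277/2 ≈ 24139.)
b(j, R) = 12 + R
t(f) = 2 + (12 + f)/(9*f) (t(f) = 2 + ((12 + f)/f)/9 = 2 + (12 + f)/(9*f))
t(-177) - O = (⅑)*(12 + 19*(-177))/(-177) - 1*48277/2 = (⅑)*(-1/177)*(12 - 3363) - 48277/2 = (⅑)*(-1/177)*(-3351) - 48277/2 = 1117/531 - 48277/2 = -25632853/1062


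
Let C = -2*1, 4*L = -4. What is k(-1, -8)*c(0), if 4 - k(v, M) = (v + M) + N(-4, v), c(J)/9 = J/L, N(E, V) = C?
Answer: 0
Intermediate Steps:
L = -1 (L = (¼)*(-4) = -1)
C = -2
N(E, V) = -2
c(J) = -9*J (c(J) = 9*(J/(-1)) = 9*(J*(-1)) = 9*(-J) = -9*J)
k(v, M) = 6 - M - v (k(v, M) = 4 - ((v + M) - 2) = 4 - ((M + v) - 2) = 4 - (-2 + M + v) = 4 + (2 - M - v) = 6 - M - v)
k(-1, -8)*c(0) = (6 - 1*(-8) - 1*(-1))*(-9*0) = (6 + 8 + 1)*0 = 15*0 = 0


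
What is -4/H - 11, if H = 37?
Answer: -411/37 ≈ -11.108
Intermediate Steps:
-4/H - 11 = -4/37 - 11 = -411/37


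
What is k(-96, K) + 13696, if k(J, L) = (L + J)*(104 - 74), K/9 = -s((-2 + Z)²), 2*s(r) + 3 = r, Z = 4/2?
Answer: 11221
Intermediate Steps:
Z = 2 (Z = 4*(½) = 2)
s(r) = -3/2 + r/2
K = 27/2 (K = 9*(-(-3/2 + (-2 + 2)²/2)) = 9*(-(-3/2 + (½)*0²)) = 9*(-(-3/2 + (½)*0)) = 9*(-(-3/2 + 0)) = 9*(-1*(-3/2)) = 9*(3/2) = 27/2 ≈ 13.500)
k(J, L) = 30*J + 30*L (k(J, L) = (J + L)*30 = 30*J + 30*L)
k(-96, K) + 13696 = (30*(-96) + 30*(27/2)) + 13696 = (-2880 + 405) + 13696 = -2475 + 13696 = 11221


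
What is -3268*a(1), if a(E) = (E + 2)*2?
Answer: -19608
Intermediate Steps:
a(E) = 4 + 2*E (a(E) = (2 + E)*2 = 4 + 2*E)
-3268*a(1) = -3268*(4 + 2*1) = -3268*(4 + 2) = -3268*6 = -19608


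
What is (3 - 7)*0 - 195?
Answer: -195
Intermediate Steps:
(3 - 7)*0 - 195 = -4*0 - 195 = 0 - 195 = -195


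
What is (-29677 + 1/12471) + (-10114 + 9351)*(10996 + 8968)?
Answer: -190335008438/12471 ≈ -1.5262e+7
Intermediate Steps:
(-29677 + 1/12471) + (-10114 + 9351)*(10996 + 8968) = (-29677 + 1/12471) - 763*19964 = -370101866/12471 - 15232532 = -190335008438/12471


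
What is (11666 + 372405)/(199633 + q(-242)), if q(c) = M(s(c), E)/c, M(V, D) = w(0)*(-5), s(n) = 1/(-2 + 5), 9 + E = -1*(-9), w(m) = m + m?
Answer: 384071/199633 ≈ 1.9239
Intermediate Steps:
w(m) = 2*m
E = 0 (E = -9 - 1*(-9) = -9 + 9 = 0)
s(n) = 1/3
M(V, D) = 0 (M(V, D) = (2*0)*(-5) = 0*(-5) = 0)
q(c) = 0 (q(c) = 0/c = 0)
(11666 + 372405)/(199633 + q(-242)) = (11666 + 372405)/(199633 + 0) = 384071/199633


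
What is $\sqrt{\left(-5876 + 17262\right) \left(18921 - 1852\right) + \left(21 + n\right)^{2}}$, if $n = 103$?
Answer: $3 \sqrt{21595890} \approx 13941.0$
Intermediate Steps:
$\sqrt{\left(-5876 + 17262\right) \left(18921 - 1852\right) + \left(21 + n\right)^{2}} = \sqrt{\left(-5876 + 17262\right) \left(18921 - 1852\right) + \left(21 + 103\right)^{2}} = \sqrt{11386 \cdot 17069 + 124^{2}} = \sqrt{194347634 + 15376} = \sqrt{194363010} = 3 \sqrt{21595890}$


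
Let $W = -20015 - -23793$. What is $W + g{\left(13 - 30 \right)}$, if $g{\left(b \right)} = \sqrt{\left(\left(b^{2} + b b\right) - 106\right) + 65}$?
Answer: $3778 + \sqrt{537} \approx 3801.2$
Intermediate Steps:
$g{\left(b \right)} = \sqrt{-41 + 2 b^{2}}$ ($g{\left(b \right)} = \sqrt{\left(\left(b^{2} + b^{2}\right) - 106\right) + 65} = \sqrt{\left(2 b^{2} - 106\right) + 65} = \sqrt{\left(-106 + 2 b^{2}\right) + 65} = \sqrt{-41 + 2 b^{2}}$)
$W = 3778$ ($W = -20015 + 23793 = 3778$)
$W + g{\left(13 - 30 \right)} = 3778 + \sqrt{-41 + 2 \left(13 - 30\right)^{2}} = 3778 + \sqrt{-41 + 2 \left(-17\right)^{2}} = 3778 + \sqrt{-41 + 2 \cdot 289} = 3778 + \sqrt{-41 + 578} = 3778 + \sqrt{537}$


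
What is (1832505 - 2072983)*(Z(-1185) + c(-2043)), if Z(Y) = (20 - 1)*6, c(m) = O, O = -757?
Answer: 154627354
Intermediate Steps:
c(m) = -757
Z(Y) = 114 (Z(Y) = 19*6 = 114)
(1832505 - 2072983)*(Z(-1185) + c(-2043)) = (1832505 - 2072983)*(114 - 757) = -240478*(-643) = 154627354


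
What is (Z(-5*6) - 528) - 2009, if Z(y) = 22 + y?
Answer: -2545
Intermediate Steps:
(Z(-5*6) - 528) - 2009 = ((22 - 5*6) - 528) - 2009 = ((22 - 30) - 528) - 2009 = (-8 - 528) - 2009 = -536 - 2009 = -2545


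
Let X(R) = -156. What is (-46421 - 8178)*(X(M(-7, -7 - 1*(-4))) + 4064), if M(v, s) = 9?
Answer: -213372892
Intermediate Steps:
(-46421 - 8178)*(X(M(-7, -7 - 1*(-4))) + 4064) = (-46421 - 8178)*(-156 + 4064) = -54599*3908 = -213372892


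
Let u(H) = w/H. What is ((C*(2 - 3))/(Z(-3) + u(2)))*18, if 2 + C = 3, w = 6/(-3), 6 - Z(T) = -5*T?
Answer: 9/5 ≈ 1.8000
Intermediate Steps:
Z(T) = 6 + 5*T (Z(T) = 6 - (-5)*T = 6 + 5*T)
w = -2 (w = 6*(-⅓) = -2)
C = 1 (C = -2 + 3 = 1)
u(H) = -2/H
((C*(2 - 3))/(Z(-3) + u(2)))*18 = ((1*(2 - 3))/((6 + 5*(-3)) - 2/2))*18 = ((1*(-1))/((6 - 15) - 2*½))*18 = -1/(-9 - 1)*18 = -1/(-10)*18 = -1*(-⅒)*18 = (⅒)*18 = 9/5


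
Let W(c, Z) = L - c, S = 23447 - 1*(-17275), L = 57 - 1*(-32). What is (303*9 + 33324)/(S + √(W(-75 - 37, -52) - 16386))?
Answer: 489356274/552765823 - 12017*I*√16185/552765823 ≈ 0.88529 - 0.0027657*I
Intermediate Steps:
L = 89 (L = 57 + 32 = 89)
S = 40722 (S = 23447 + 17275 = 40722)
W(c, Z) = 89 - c
(303*9 + 33324)/(S + √(W(-75 - 37, -52) - 16386)) = (303*9 + 33324)/(40722 + √((89 - (-75 - 37)) - 16386)) = (2727 + 33324)/(40722 + √((89 - 1*(-112)) - 16386)) = 36051/(40722 + √((89 + 112) - 16386)) = 36051/(40722 + √(201 - 16386)) = 36051/(40722 + √(-16185)) = 36051/(40722 + I*√16185)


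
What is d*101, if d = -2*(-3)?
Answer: 606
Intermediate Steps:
d = 6
d*101 = 6*101 = 606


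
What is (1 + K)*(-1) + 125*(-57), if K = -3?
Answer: -7123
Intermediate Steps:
(1 + K)*(-1) + 125*(-57) = (1 - 3)*(-1) + 125*(-57) = -2*(-1) - 7125 = 2 - 7125 = -7123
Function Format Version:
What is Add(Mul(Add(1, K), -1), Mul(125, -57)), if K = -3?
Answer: -7123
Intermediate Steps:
Add(Mul(Add(1, K), -1), Mul(125, -57)) = Add(Mul(Add(1, -3), -1), Mul(125, -57)) = Add(Mul(-2, -1), -7125) = Add(2, -7125) = -7123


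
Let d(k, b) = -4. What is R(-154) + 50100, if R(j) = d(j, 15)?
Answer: 50096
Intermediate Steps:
R(j) = -4
R(-154) + 50100 = -4 + 50100 = 50096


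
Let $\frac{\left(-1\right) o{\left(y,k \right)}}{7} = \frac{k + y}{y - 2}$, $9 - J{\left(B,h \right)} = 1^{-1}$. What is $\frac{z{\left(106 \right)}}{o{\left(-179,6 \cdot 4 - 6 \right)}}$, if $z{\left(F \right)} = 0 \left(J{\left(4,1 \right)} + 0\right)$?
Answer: $0$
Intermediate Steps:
$J{\left(B,h \right)} = 8$ ($J{\left(B,h \right)} = 9 - 1^{-1} = 9 - 1 = 8$)
$o{\left(y,k \right)} = - \frac{7 \left(k + y\right)}{-2 + y}$ ($o{\left(y,k \right)} = - 7 \frac{k + y}{y - 2} = - 7 \frac{k + y}{-2 + y} = - \frac{7 \left(k + y\right)}{-2 + y}$)
$z{\left(F \right)} = 0$ ($z{\left(F \right)} = 0 \left(8 + 0\right) = 0 \cdot 8 = 0$)
$\frac{z{\left(106 \right)}}{o{\left(-179,6 \cdot 4 - 6 \right)}} = \frac{0}{7 \frac{1}{-2 - 179} \left(- (6 \cdot 4 - 6) - -179\right)} = \frac{0}{7 \frac{1}{-181} \left(- (24 - 6) + 179\right)} = \frac{0}{7 \left(- \frac{1}{181}\right) \left(\left(-1\right) 18 + 179\right)} = \frac{0}{7 \left(- \frac{1}{181}\right) \left(-18 + 179\right)} = \frac{0}{7 \left(- \frac{1}{181}\right) 161} = \frac{0}{- \frac{1127}{181}} = 0 \left(- \frac{181}{1127}\right) = 0$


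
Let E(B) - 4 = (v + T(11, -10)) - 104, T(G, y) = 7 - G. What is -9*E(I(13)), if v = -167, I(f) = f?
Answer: 2439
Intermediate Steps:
E(B) = -271 (E(B) = 4 + ((-167 + (7 - 1*11)) - 104) = 4 + ((-167 + (7 - 11)) - 104) = 4 + ((-167 - 4) - 104) = 4 + (-171 - 104) = 4 - 275 = -271)
-9*E(I(13)) = -9*(-271) = 2439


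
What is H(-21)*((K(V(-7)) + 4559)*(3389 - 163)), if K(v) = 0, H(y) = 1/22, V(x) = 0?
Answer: 7353667/11 ≈ 6.6852e+5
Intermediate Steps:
H(y) = 1/22
H(-21)*((K(V(-7)) + 4559)*(3389 - 163)) = ((0 + 4559)*(3389 - 163))/22 = (4559*3226)/22 = (1/22)*14707334 = 7353667/11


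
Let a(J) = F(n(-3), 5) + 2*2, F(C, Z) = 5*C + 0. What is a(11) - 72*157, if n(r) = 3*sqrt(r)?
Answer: -11300 + 15*I*sqrt(3) ≈ -11300.0 + 25.981*I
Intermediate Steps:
F(C, Z) = 5*C
a(J) = 4 + 15*I*sqrt(3) (a(J) = 5*(3*sqrt(-3)) + 2*2 = 5*(3*(I*sqrt(3))) + 4 = 5*(3*I*sqrt(3)) + 4 = 15*I*sqrt(3) + 4 = 4 + 15*I*sqrt(3))
a(11) - 72*157 = (4 + 15*I*sqrt(3)) - 72*157 = (4 + 15*I*sqrt(3)) - 11304 = -11300 + 15*I*sqrt(3)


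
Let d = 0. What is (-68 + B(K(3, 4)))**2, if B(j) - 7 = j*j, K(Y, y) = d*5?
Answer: 3721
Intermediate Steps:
K(Y, y) = 0 (K(Y, y) = 0*5 = 0)
B(j) = 7 + j**2 (B(j) = 7 + j*j = 7 + j**2)
(-68 + B(K(3, 4)))**2 = (-68 + (7 + 0**2))**2 = (-68 + (7 + 0))**2 = (-68 + 7)**2 = (-61)**2 = 3721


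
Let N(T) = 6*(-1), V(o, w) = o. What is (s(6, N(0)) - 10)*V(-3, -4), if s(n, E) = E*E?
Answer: -78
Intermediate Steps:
N(T) = -6
s(n, E) = E²
(s(6, N(0)) - 10)*V(-3, -4) = ((-6)² - 10)*(-3) = (36 - 10)*(-3) = 26*(-3) = -78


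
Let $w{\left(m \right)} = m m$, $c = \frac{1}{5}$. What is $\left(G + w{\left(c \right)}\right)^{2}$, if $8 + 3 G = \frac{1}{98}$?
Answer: $\frac{41306329}{6002500} \approx 6.8815$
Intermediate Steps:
$c = \frac{1}{5} \approx 0.2$
$G = - \frac{261}{98}$ ($G = - \frac{8}{3} + \frac{1}{3 \cdot 98} = - \frac{8}{3} + \frac{1}{3} \cdot \frac{1}{98} = - \frac{8}{3} + \frac{1}{294} = - \frac{261}{98} \approx -2.6633$)
$w{\left(m \right)} = m^{2}$
$\left(G + w{\left(c \right)}\right)^{2} = \left(- \frac{261}{98} + \left(\frac{1}{5}\right)^{2}\right)^{2} = \left(- \frac{261}{98} + \frac{1}{25}\right)^{2} = \left(- \frac{6427}{2450}\right)^{2} = \frac{41306329}{6002500}$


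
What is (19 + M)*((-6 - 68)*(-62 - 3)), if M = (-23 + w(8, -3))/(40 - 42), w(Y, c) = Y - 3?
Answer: 134680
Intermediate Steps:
w(Y, c) = -3 + Y
M = 9 (M = (-23 + (-3 + 8))/(40 - 42) = (-23 + 5)/(-2) = -18*(-1/2) = 9)
(19 + M)*((-6 - 68)*(-62 - 3)) = (19 + 9)*((-6 - 68)*(-62 - 3)) = 28*(-74*(-65)) = 28*4810 = 134680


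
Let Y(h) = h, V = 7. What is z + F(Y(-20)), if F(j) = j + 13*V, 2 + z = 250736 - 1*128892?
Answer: 121913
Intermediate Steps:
z = 121842 (z = -2 + (250736 - 1*128892) = -2 + (250736 - 128892) = -2 + 121844 = 121842)
F(j) = 91 + j (F(j) = j + 13*7 = j + 91 = 91 + j)
z + F(Y(-20)) = 121842 + (91 - 20) = 121842 + 71 = 121913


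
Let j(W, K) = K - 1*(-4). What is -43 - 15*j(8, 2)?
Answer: -133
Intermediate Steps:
j(W, K) = 4 + K (j(W, K) = K + 4 = 4 + K)
-43 - 15*j(8, 2) = -43 - 15*(4 + 2) = -43 - 15*6 = -43 - 90 = -133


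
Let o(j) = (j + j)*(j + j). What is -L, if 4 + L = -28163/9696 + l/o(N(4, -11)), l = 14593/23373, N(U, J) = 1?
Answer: 509792933/75541536 ≈ 6.7485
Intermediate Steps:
l = 14593/23373 (l = 14593*(1/23373) = 14593/23373 ≈ 0.62435)
o(j) = 4*j² (o(j) = (2*j)*(2*j) = 4*j²)
L = -509792933/75541536 (L = -4 + (-28163/9696 + 14593/(23373*((4*1²)))) = -4 + (-28163*1/9696 + 14593/(23373*((4*1)))) = -4 + (-28163/9696 + (14593/23373)/4) = -4 + (-28163/9696 + (14593/23373)*(¼)) = -4 + (-28163/9696 + 14593/93492) = -4 - 207626789/75541536 = -509792933/75541536 ≈ -6.7485)
-L = -1*(-509792933/75541536) = 509792933/75541536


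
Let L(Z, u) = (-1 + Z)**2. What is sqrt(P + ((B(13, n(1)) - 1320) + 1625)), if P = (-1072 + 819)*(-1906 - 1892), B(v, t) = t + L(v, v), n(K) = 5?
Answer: 2*sqrt(240337) ≈ 980.48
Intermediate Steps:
B(v, t) = t + (-1 + v)**2
P = 960894 (P = -253*(-3798) = 960894)
sqrt(P + ((B(13, n(1)) - 1320) + 1625)) = sqrt(960894 + (((5 + (-1 + 13)**2) - 1320) + 1625)) = sqrt(960894 + (((5 + 12**2) - 1320) + 1625)) = sqrt(960894 + (((5 + 144) - 1320) + 1625)) = sqrt(960894 + ((149 - 1320) + 1625)) = sqrt(960894 + (-1171 + 1625)) = sqrt(960894 + 454) = sqrt(961348) = 2*sqrt(240337)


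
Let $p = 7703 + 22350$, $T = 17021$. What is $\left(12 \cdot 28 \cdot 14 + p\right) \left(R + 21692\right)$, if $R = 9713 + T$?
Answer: $1683142482$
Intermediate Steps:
$R = 26734$ ($R = 9713 + 17021 = 26734$)
$p = 30053$
$\left(12 \cdot 28 \cdot 14 + p\right) \left(R + 21692\right) = \left(12 \cdot 28 \cdot 14 + 30053\right) \left(26734 + 21692\right) = \left(336 \cdot 14 + 30053\right) 48426 = \left(4704 + 30053\right) 48426 = 34757 \cdot 48426 = 1683142482$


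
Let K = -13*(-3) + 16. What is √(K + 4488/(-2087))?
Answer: √230189839/2087 ≈ 7.2698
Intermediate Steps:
K = 55 (K = 39 + 16 = 55)
√(K + 4488/(-2087)) = √(55 + 4488/(-2087)) = √(55 + 4488*(-1/2087)) = √(55 - 4488/2087) = √(110297/2087) = √230189839/2087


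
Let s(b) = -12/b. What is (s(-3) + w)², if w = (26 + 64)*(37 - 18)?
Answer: 2937796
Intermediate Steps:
w = 1710 (w = 90*19 = 1710)
(s(-3) + w)² = (-12/(-3) + 1710)² = (-12*(-⅓) + 1710)² = (4 + 1710)² = 1714² = 2937796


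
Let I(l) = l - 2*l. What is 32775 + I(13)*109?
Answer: 31358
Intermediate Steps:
I(l) = -l
32775 + I(13)*109 = 32775 - 1*13*109 = 32775 - 13*109 = 32775 - 1417 = 31358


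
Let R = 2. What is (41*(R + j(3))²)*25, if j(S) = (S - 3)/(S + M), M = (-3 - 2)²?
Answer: 4100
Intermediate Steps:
M = 25 (M = (-5)² = 25)
j(S) = (-3 + S)/(25 + S) (j(S) = (S - 3)/(S + 25) = (-3 + S)/(25 + S))
(41*(R + j(3))²)*25 = (41*(2 + (-3 + 3)/(25 + 3))²)*25 = (41*(2 + 0/28)²)*25 = (41*(2 + (1/28)*0)²)*25 = (41*(2 + 0)²)*25 = (41*2²)*25 = (41*4)*25 = 164*25 = 4100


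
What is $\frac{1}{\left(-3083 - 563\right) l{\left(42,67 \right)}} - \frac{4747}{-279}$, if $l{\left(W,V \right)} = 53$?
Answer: $\frac{917300507}{53913402} \approx 17.014$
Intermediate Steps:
$\frac{1}{\left(-3083 - 563\right) l{\left(42,67 \right)}} - \frac{4747}{-279} = \frac{1}{\left(-3083 - 563\right) 53} - \frac{4747}{-279} = \frac{1}{-3646} \cdot \frac{1}{53} - - \frac{4747}{279} = \left(- \frac{1}{3646}\right) \frac{1}{53} + \frac{4747}{279} = - \frac{1}{193238} + \frac{4747}{279} = \frac{917300507}{53913402}$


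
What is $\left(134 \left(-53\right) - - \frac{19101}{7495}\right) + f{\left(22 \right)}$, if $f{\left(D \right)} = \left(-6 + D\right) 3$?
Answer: $- \frac{52850629}{7495} \approx -7051.5$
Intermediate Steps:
$f{\left(D \right)} = -18 + 3 D$
$\left(134 \left(-53\right) - - \frac{19101}{7495}\right) + f{\left(22 \right)} = \left(134 \left(-53\right) - - \frac{19101}{7495}\right) + \left(-18 + 3 \cdot 22\right) = \left(-7102 - \left(-19101\right) \frac{1}{7495}\right) + \left(-18 + 66\right) = \left(-7102 - - \frac{19101}{7495}\right) + 48 = \left(-7102 + \frac{19101}{7495}\right) + 48 = - \frac{53210389}{7495} + 48 = - \frac{52850629}{7495}$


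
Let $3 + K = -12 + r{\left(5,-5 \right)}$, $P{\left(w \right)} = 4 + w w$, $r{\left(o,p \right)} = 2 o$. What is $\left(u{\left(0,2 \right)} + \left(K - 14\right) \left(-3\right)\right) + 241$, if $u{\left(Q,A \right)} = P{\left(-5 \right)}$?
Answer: $327$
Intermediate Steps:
$P{\left(w \right)} = 4 + w^{2}$
$u{\left(Q,A \right)} = 29$ ($u{\left(Q,A \right)} = 4 + \left(-5\right)^{2} = 4 + 25 = 29$)
$K = -5$ ($K = -3 + \left(-12 + 2 \cdot 5\right) = -3 + \left(-12 + 10\right) = -3 - 2 = -5$)
$\left(u{\left(0,2 \right)} + \left(K - 14\right) \left(-3\right)\right) + 241 = \left(29 + \left(-5 - 14\right) \left(-3\right)\right) + 241 = \left(29 - -57\right) + 241 = \left(29 + 57\right) + 241 = 86 + 241 = 327$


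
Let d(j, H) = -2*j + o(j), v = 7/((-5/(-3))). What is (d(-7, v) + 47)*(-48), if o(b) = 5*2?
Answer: -3408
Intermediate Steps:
o(b) = 10
v = 21/5 (v = 7/((-5*(-⅓))) = 7/(5/3) = 7*(⅗) = 21/5 ≈ 4.2000)
d(j, H) = 10 - 2*j (d(j, H) = -2*j + 10 = 10 - 2*j)
(d(-7, v) + 47)*(-48) = ((10 - 2*(-7)) + 47)*(-48) = ((10 + 14) + 47)*(-48) = (24 + 47)*(-48) = 71*(-48) = -3408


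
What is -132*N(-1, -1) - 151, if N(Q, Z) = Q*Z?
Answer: -283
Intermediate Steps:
-132*N(-1, -1) - 151 = -(-132)*(-1) - 151 = -132*1 - 151 = -132 - 151 = -283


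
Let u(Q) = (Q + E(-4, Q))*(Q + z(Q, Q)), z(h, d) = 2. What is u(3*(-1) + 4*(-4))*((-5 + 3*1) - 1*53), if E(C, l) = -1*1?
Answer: -18700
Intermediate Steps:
E(C, l) = -1
u(Q) = (-1 + Q)*(2 + Q) (u(Q) = (Q - 1)*(Q + 2) = (-1 + Q)*(2 + Q))
u(3*(-1) + 4*(-4))*((-5 + 3*1) - 1*53) = (-2 + (3*(-1) + 4*(-4)) + (3*(-1) + 4*(-4))²)*((-5 + 3*1) - 1*53) = (-2 + (-3 - 16) + (-3 - 16)²)*((-5 + 3) - 53) = (-2 - 19 + (-19)²)*(-2 - 53) = (-2 - 19 + 361)*(-55) = 340*(-55) = -18700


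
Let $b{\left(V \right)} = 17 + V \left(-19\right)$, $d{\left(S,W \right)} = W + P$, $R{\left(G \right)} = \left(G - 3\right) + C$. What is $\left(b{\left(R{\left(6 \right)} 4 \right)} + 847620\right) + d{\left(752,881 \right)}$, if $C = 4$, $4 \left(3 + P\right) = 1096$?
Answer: $848257$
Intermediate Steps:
$P = 271$ ($P = -3 + \frac{1}{4} \cdot 1096 = -3 + 274 = 271$)
$R{\left(G \right)} = 1 + G$ ($R{\left(G \right)} = \left(G - 3\right) + 4 = \left(-3 + G\right) + 4 = 1 + G$)
$d{\left(S,W \right)} = 271 + W$ ($d{\left(S,W \right)} = W + 271 = 271 + W$)
$b{\left(V \right)} = 17 - 19 V$
$\left(b{\left(R{\left(6 \right)} 4 \right)} + 847620\right) + d{\left(752,881 \right)} = \left(\left(17 - 19 \left(1 + 6\right) 4\right) + 847620\right) + \left(271 + 881\right) = \left(\left(17 - 19 \cdot 7 \cdot 4\right) + 847620\right) + 1152 = \left(\left(17 - 532\right) + 847620\right) + 1152 = \left(-515 + 847620\right) + 1152 = 847105 + 1152 = 848257$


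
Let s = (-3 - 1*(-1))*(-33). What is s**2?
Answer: 4356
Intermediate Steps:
s = 66 (s = (-3 + 1)*(-33) = -2*(-33) = 66)
s**2 = 66**2 = 4356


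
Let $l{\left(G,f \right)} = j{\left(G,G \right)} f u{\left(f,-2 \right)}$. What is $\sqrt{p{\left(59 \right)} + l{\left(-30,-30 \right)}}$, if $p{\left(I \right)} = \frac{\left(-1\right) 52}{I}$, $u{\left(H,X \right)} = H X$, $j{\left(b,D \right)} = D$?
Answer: $\frac{2 \sqrt{46992733}}{59} \approx 232.38$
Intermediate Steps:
$l{\left(G,f \right)} = - 2 G f^{2}$ ($l{\left(G,f \right)} = G f f \left(-2\right) = G f \left(- 2 f\right) = - 2 G f^{2}$)
$p{\left(I \right)} = - \frac{52}{I}$
$\sqrt{p{\left(59 \right)} + l{\left(-30,-30 \right)}} = \sqrt{- \frac{52}{59} - - 60 \left(-30\right)^{2}} = \sqrt{\left(-52\right) \frac{1}{59} - \left(-60\right) 900} = \sqrt{- \frac{52}{59} + 54000} = \sqrt{\frac{3185948}{59}} = \frac{2 \sqrt{46992733}}{59}$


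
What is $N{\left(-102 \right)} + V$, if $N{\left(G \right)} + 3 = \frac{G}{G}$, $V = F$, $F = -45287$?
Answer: $-45289$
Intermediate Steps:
$V = -45287$
$N{\left(G \right)} = -2$ ($N{\left(G \right)} = -3 + \frac{G}{G} = -3 + 1 = -2$)
$N{\left(-102 \right)} + V = -2 - 45287 = -45289$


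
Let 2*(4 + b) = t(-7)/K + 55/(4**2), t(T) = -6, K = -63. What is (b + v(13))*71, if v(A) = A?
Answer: 513685/672 ≈ 764.41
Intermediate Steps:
b = -1501/672 (b = -4 + (-6/(-63) + 55/(4**2))/2 = -4 + (-6*(-1/63) + 55/16)/2 = -4 + (2/21 + 55*(1/16))/2 = -4 + (2/21 + 55/16)/2 = -4 + (1/2)*(1187/336) = -4 + 1187/672 = -1501/672 ≈ -2.2336)
(b + v(13))*71 = (-1501/672 + 13)*71 = (7235/672)*71 = 513685/672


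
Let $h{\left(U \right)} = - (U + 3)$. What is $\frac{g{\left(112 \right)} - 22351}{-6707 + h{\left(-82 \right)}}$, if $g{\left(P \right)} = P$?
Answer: $\frac{22239}{6628} \approx 3.3553$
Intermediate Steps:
$h{\left(U \right)} = -3 - U$ ($h{\left(U \right)} = - (3 + U) = -3 - U$)
$\frac{g{\left(112 \right)} - 22351}{-6707 + h{\left(-82 \right)}} = \frac{112 - 22351}{-6707 - -79} = - \frac{22239}{-6707 + \left(-3 + 82\right)} = - \frac{22239}{-6707 + 79} = - \frac{22239}{-6628} = \left(-22239\right) \left(- \frac{1}{6628}\right) = \frac{22239}{6628}$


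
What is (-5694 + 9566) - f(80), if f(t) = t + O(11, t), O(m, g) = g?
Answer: 3712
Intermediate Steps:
f(t) = 2*t (f(t) = t + t = 2*t)
(-5694 + 9566) - f(80) = (-5694 + 9566) - 2*80 = 3872 - 1*160 = 3872 - 160 = 3712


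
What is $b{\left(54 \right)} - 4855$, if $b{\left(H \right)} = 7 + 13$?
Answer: $-4835$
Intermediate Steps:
$b{\left(H \right)} = 20$
$b{\left(54 \right)} - 4855 = 20 - 4855 = -4835$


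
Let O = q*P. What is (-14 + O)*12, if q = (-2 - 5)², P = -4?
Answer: -2520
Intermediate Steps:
q = 49 (q = (-7)² = 49)
O = -196 (O = 49*(-4) = -196)
(-14 + O)*12 = (-14 - 196)*12 = -210*12 = -2520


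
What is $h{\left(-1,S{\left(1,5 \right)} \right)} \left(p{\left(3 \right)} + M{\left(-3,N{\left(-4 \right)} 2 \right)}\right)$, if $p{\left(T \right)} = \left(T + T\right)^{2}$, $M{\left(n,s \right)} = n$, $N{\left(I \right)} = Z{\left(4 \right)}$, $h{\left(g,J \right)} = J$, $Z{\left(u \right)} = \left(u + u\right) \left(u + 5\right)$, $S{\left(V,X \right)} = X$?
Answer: $165$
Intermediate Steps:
$Z{\left(u \right)} = 2 u \left(5 + u\right)$
$N{\left(I \right)} = 72$ ($N{\left(I \right)} = 2 \cdot 4 \left(5 + 4\right) = 2 \cdot 4 \cdot 9 = 72$)
$p{\left(T \right)} = 4 T^{2}$ ($p{\left(T \right)} = \left(2 T\right)^{2} = 4 T^{2}$)
$h{\left(-1,S{\left(1,5 \right)} \right)} \left(p{\left(3 \right)} + M{\left(-3,N{\left(-4 \right)} 2 \right)}\right) = 5 \left(4 \cdot 3^{2} - 3\right) = 5 \left(4 \cdot 9 - 3\right) = 5 \left(36 - 3\right) = 5 \cdot 33 = 165$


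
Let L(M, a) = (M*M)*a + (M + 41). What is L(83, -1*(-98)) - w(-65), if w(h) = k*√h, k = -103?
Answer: 675246 + 103*I*√65 ≈ 6.7525e+5 + 830.41*I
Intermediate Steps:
L(M, a) = 41 + M + a*M² (L(M, a) = M²*a + (41 + M) = a*M² + (41 + M) = 41 + M + a*M²)
w(h) = -103*√h
L(83, -1*(-98)) - w(-65) = (41 + 83 - 1*(-98)*83²) - (-103)*√(-65) = (41 + 83 + 98*6889) - (-103)*I*√65 = (41 + 83 + 675122) - (-103)*I*√65 = 675246 + 103*I*√65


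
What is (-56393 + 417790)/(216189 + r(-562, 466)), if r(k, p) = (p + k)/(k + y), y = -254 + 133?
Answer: 246834151/147657183 ≈ 1.6717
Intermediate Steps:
y = -121
r(k, p) = (k + p)/(-121 + k) (r(k, p) = (p + k)/(k - 121) = (k + p)/(-121 + k))
(-56393 + 417790)/(216189 + r(-562, 466)) = (-56393 + 417790)/(216189 + (-562 + 466)/(-121 - 562)) = 361397/(216189 - 96/(-683)) = 361397/(216189 - 1/683*(-96)) = 361397/(216189 + 96/683) = 361397/(147657183/683) = 361397*(683/147657183) = 246834151/147657183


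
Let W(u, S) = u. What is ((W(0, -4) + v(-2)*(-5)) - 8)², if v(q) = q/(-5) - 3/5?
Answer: 49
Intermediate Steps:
v(q) = -⅗ - q/5 (v(q) = q*(-⅕) - 3*⅕ = -q/5 - ⅗ = -⅗ - q/5)
((W(0, -4) + v(-2)*(-5)) - 8)² = ((0 + (-⅗ - ⅕*(-2))*(-5)) - 8)² = ((0 + (-⅗ + ⅖)*(-5)) - 8)² = ((0 - ⅕*(-5)) - 8)² = ((0 + 1) - 8)² = (1 - 8)² = (-7)² = 49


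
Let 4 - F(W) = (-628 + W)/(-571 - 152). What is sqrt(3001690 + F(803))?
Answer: sqrt(1569072629451)/723 ≈ 1732.5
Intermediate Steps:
F(W) = 2264/723 + W/723 (F(W) = 4 - (-628 + W)/(-571 - 152) = 4 - (-628 + W)/(-723) = 4 - (-628 + W)*(-1)/723 = 4 - (628/723 - W/723) = 4 + (-628/723 + W/723) = 2264/723 + W/723)
sqrt(3001690 + F(803)) = sqrt(3001690 + (2264/723 + (1/723)*803)) = sqrt(3001690 + (2264/723 + 803/723)) = sqrt(3001690 + 3067/723) = sqrt(2170224937/723) = sqrt(1569072629451)/723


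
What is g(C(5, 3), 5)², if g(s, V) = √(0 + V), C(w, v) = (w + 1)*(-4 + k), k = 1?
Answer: 5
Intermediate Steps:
C(w, v) = -3 - 3*w (C(w, v) = (w + 1)*(-4 + 1) = (1 + w)*(-3) = -3 - 3*w)
g(s, V) = √V
g(C(5, 3), 5)² = (√5)² = 5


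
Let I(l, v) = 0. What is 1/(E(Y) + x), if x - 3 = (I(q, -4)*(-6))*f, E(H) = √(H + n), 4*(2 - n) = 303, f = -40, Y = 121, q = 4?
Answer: -4/51 + 2*√21/51 ≈ 0.10128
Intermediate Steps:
n = -295/4 (n = 2 - ¼*303 = 2 - 303/4 = -295/4 ≈ -73.750)
E(H) = √(-295/4 + H) (E(H) = √(H - 295/4) = √(-295/4 + H))
x = 3 (x = 3 + (0*(-6))*(-40) = 3 + 0*(-40) = 3 + 0 = 3)
1/(E(Y) + x) = 1/(√(-295 + 4*121)/2 + 3) = 1/(√(-295 + 484)/2 + 3) = 1/(√189/2 + 3) = 1/((3*√21)/2 + 3) = 1/(3*√21/2 + 3) = 1/(3 + 3*√21/2)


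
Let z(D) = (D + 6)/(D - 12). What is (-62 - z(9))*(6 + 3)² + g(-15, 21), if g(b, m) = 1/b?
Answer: -69256/15 ≈ -4617.1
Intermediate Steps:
z(D) = (6 + D)/(-12 + D)
(-62 - z(9))*(6 + 3)² + g(-15, 21) = (-62 - (6 + 9)/(-12 + 9))*(6 + 3)² + 1/(-15) = (-62 - 15/(-3))*9² - 1/15 = (-62 - (-1)*15/3)*81 - 1/15 = (-62 - 1*(-5))*81 - 1/15 = (-62 + 5)*81 - 1/15 = -57*81 - 1/15 = -4617 - 1/15 = -69256/15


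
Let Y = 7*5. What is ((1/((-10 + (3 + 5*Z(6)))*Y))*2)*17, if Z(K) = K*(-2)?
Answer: -34/2345 ≈ -0.014499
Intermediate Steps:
Z(K) = -2*K
Y = 35
((1/((-10 + (3 + 5*Z(6)))*Y))*2)*17 = ((1/((-10 + (3 + 5*(-2*6)))*35))*2)*17 = (((1/35)/(-10 + (3 + 5*(-12))))*2)*17 = (((1/35)/(-10 + (3 - 60)))*2)*17 = (((1/35)/(-10 - 57))*2)*17 = (((1/35)/(-67))*2)*17 = (-1/67*1/35*2)*17 = -1/2345*2*17 = -2/2345*17 = -34/2345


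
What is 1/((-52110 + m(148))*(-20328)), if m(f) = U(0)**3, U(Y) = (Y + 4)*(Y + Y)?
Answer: 1/1059292080 ≈ 9.4403e-10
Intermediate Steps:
U(Y) = 2*Y*(4 + Y) (U(Y) = (4 + Y)*(2*Y) = 2*Y*(4 + Y))
m(f) = 0 (m(f) = (2*0*(4 + 0))**3 = (2*0*4)**3 = 0**3 = 0)
1/((-52110 + m(148))*(-20328)) = 1/((-52110 + 0)*(-20328)) = -1/20328/(-52110) = -1/52110*(-1/20328) = 1/1059292080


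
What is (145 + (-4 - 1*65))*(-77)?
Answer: -5852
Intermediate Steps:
(145 + (-4 - 1*65))*(-77) = (145 + (-4 - 65))*(-77) = (145 - 69)*(-77) = 76*(-77) = -5852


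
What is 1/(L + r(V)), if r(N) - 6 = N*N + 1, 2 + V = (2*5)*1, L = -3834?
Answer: -1/3763 ≈ -0.00026575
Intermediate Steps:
V = 8 (V = -2 + (2*5)*1 = -2 + 10*1 = -2 + 10 = 8)
r(N) = 7 + N² (r(N) = 6 + (N*N + 1) = 6 + (N² + 1) = 6 + (1 + N²) = 7 + N²)
1/(L + r(V)) = 1/(-3834 + (7 + 8²)) = 1/(-3834 + (7 + 64)) = 1/(-3834 + 71) = 1/(-3763) = -1/3763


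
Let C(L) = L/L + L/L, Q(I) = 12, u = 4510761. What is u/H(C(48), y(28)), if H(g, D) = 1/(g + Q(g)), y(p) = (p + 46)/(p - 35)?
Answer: 63150654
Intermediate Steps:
y(p) = (46 + p)/(-35 + p)
C(L) = 2 (C(L) = 1 + 1 = 2)
H(g, D) = 1/(12 + g) (H(g, D) = 1/(g + 12) = 1/(12 + g))
u/H(C(48), y(28)) = 4510761/(1/(12 + 2)) = 4510761/(1/14) = 4510761*14 = 63150654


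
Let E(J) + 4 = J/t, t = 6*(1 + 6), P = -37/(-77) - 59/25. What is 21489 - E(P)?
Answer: 289618778/13475 ≈ 21493.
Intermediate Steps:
P = -3618/1925 (P = -37*(-1/77) - 59*1/25 = 37/77 - 59/25 = -3618/1925 ≈ -1.8795)
t = 42 (t = 6*7 = 42)
E(J) = -4 + J/42
21489 - E(P) = 21489 - (-4 + (1/42)*(-3618/1925)) = 21489 - (-4 - 603/13475) = 21489 - 1*(-54503/13475) = 21489 + 54503/13475 = 289618778/13475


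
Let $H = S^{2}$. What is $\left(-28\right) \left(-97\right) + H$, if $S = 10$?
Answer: $2816$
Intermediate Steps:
$H = 100$ ($H = 10^{2} = 100$)
$\left(-28\right) \left(-97\right) + H = \left(-28\right) \left(-97\right) + 100 = 2716 + 100 = 2816$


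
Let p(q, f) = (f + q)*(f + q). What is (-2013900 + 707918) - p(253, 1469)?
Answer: -4271266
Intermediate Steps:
p(q, f) = (f + q)²
(-2013900 + 707918) - p(253, 1469) = (-2013900 + 707918) - (1469 + 253)² = -1305982 - 1*1722² = -1305982 - 1*2965284 = -1305982 - 2965284 = -4271266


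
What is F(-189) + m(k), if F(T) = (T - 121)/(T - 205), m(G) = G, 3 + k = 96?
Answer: 18476/197 ≈ 93.787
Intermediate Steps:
k = 93 (k = -3 + 96 = 93)
F(T) = (-121 + T)/(-205 + T)
F(-189) + m(k) = (-121 - 189)/(-205 - 189) + 93 = -310/(-394) + 93 = -1/394*(-310) + 93 = 155/197 + 93 = 18476/197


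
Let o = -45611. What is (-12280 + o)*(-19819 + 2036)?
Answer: 1029475653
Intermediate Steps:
(-12280 + o)*(-19819 + 2036) = (-12280 - 45611)*(-19819 + 2036) = -57891*(-17783) = 1029475653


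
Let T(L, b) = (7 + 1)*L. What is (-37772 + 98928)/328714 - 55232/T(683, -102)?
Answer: -1113835954/112255831 ≈ -9.9223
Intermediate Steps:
T(L, b) = 8*L
(-37772 + 98928)/328714 - 55232/T(683, -102) = (-37772 + 98928)/328714 - 55232/(8*683) = 61156*(1/328714) - 55232/5464 = 30578/164357 - 55232*1/5464 = 30578/164357 - 6904/683 = -1113835954/112255831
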